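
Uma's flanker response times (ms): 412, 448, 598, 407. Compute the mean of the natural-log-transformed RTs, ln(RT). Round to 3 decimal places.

6.132

ln(RT): 6.0210, 6.1048, 6.3936, 6.0088
Σ ln(RT) = 24.5282
Mean = 24.5282/4 = 6.13206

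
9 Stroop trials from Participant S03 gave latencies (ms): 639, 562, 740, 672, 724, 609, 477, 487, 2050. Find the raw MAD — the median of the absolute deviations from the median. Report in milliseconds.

85 ms

Sorted: 477, 487, 562, 609, 639, 672, 724, 740, 2050 → median = 639
|x − 639|: 0, 77, 101, 33, 85, 30, 162, 152, 1411
Sorted deviations: 0, 30, 33, 77, 85, 101, 152, 162, 1411 → MAD = 85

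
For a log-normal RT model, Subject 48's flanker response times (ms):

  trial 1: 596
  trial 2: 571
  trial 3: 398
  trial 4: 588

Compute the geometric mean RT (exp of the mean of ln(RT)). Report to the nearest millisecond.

ln(RT): 6.3902, 6.3474, 5.9865, 6.3767
Mean ln(RT) = 25.1008/4 = 6.27520
Geometric mean = exp(6.27520) = 531.23 ms

531 ms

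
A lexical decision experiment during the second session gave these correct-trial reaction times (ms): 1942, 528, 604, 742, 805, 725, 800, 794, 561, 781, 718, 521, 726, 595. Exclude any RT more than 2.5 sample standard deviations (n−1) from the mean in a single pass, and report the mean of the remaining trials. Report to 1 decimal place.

684.6 ms

n = 14, ΣRT = 10842, M = 774.429
Σ(x−M)² = 1606007.43; s = √(1606007.43/13) = 351.481
Cutoffs: 774.429 ± 2.5·351.481 → [-104.3, 1653.1]
Outside: 1942 → excluded.
Retained (n=13): Σ = 8900, mean = 8900/13 = 684.615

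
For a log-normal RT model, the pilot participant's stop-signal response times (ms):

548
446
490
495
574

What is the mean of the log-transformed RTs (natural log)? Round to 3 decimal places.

6.232

ln(RT): 6.3063, 6.1003, 6.1944, 6.2046, 6.3526
Σ ln(RT) = 31.1582
Mean = 31.1582/5 = 6.23164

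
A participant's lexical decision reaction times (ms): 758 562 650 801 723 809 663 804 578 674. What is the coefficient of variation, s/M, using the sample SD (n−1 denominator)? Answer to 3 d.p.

0.130

n = 10, Σ = 7022, M = 702.2000
Σ(x−M)² = 75215.600; s = √(75215.600/9) = 91.4182
CV = 91.4182 / 702.2000 = 0.13019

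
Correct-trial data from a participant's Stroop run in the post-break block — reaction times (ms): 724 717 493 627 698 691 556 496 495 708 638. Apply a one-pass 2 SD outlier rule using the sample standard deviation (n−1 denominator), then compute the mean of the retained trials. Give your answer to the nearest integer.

622 ms

n = 11, ΣRT = 6843, M = 622.091
Σ(x−M)² = 90644.91; s = √(90644.91/10) = 95.208
Cutoffs: 622.091 ± 2·95.208 → [431.7, 812.5]
No RTs fall outside the cutoffs; all 11 retained. Mean = 6843/11 = 622.091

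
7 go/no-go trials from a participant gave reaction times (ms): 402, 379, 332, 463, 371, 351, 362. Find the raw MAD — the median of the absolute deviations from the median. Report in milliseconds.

20 ms

Sorted: 332, 351, 362, 371, 379, 402, 463 → median = 371
|x − 371|: 31, 8, 39, 92, 0, 20, 9
Sorted deviations: 0, 8, 9, 20, 31, 39, 92 → MAD = 20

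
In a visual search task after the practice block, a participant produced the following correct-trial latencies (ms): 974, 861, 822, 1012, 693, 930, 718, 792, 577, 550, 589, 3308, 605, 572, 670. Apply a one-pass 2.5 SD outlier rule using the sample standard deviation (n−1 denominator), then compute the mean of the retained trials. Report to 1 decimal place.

740.4 ms

n = 15, ΣRT = 13673, M = 911.533
Σ(x−M)² = 6481689.73; s = √(6481689.73/14) = 680.425
Cutoffs: 911.533 ± 2.5·680.425 → [-789.5, 2612.6]
Outside: 3308 → excluded.
Retained (n=14): Σ = 10365, mean = 10365/14 = 740.357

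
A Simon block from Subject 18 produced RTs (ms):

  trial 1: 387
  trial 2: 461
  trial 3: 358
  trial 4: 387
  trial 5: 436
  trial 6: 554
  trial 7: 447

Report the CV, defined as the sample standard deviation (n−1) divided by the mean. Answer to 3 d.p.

n = 7, Σ = 3030, M = 432.8571
Σ(x−M)² = 25486.857; s = √(25486.857/6) = 65.1752
CV = 65.1752 / 432.8571 = 0.15057

0.151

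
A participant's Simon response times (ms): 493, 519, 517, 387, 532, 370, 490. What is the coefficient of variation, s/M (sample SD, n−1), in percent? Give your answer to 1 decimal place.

n = 7, Σ = 3308, M = 472.5714
Σ(x−M)² = 26225.714; s = √(26225.714/6) = 66.1132
CV = 66.1132 / 472.5714 = 0.13990 = 13.990%

14.0%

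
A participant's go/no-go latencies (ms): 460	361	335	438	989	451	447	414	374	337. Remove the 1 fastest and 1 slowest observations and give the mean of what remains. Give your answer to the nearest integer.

410 ms

Sorted: 335, 337, 361, 374, 414, 438, 447, 451, 460, 989
Drop lowest 1 (335) and highest 1 (989)
Remaining (n=8): Σ = 3282, mean = 3282/8 = 410.250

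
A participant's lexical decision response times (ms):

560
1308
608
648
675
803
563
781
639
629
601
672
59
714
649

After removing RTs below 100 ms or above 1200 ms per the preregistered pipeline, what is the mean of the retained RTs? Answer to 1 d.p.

Excluded: 59, 1308
Retained (n=13): Σ = 8542
Mean = 8542/13 = 657.0769

657.1 ms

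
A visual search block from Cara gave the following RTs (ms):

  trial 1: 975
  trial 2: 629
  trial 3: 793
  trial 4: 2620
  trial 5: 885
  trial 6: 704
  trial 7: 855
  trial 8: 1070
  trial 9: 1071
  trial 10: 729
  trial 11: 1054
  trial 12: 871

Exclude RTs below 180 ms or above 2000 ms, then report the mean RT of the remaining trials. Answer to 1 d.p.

Excluded: 2620
Retained (n=11): Σ = 9636
Mean = 9636/11 = 876.0000

876.0 ms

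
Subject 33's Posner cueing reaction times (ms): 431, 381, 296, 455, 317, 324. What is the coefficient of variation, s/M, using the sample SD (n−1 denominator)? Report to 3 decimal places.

0.178

n = 6, Σ = 2204, M = 367.3333
Σ(x−M)² = 21425.333; s = √(21425.333/5) = 65.4604
CV = 65.4604 / 367.3333 = 0.17820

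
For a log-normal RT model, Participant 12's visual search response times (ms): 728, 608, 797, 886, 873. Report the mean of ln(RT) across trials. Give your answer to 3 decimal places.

ln(RT): 6.5903, 6.4102, 6.6809, 6.7867, 6.7719
Σ ln(RT) = 33.2400
Mean = 33.2400/5 = 6.64800

6.648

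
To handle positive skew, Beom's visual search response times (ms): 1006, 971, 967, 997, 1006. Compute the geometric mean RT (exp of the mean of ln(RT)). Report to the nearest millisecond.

989 ms

ln(RT): 6.9137, 6.8783, 6.8742, 6.9048, 6.9137
Mean ln(RT) = 34.4848/5 = 6.89695
Geometric mean = exp(6.89695) = 989.25 ms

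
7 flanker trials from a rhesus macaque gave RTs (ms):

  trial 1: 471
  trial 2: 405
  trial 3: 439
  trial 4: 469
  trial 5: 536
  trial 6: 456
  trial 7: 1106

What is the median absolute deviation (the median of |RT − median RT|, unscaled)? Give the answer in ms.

30 ms

Sorted: 405, 439, 456, 469, 471, 536, 1106 → median = 469
|x − 469|: 2, 64, 30, 0, 67, 13, 637
Sorted deviations: 0, 2, 13, 30, 64, 67, 637 → MAD = 30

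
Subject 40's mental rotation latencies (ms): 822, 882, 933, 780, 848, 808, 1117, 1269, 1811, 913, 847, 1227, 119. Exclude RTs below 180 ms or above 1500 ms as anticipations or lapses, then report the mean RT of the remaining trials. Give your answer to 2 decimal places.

949.64 ms

Excluded: 119, 1811
Retained (n=11): Σ = 10446
Mean = 10446/11 = 949.6364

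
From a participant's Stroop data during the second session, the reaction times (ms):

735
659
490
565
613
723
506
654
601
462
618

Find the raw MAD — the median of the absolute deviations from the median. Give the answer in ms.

48 ms

Sorted: 462, 490, 506, 565, 601, 613, 618, 654, 659, 723, 735 → median = 613
|x − 613|: 122, 46, 123, 48, 0, 110, 107, 41, 12, 151, 5
Sorted deviations: 0, 5, 12, 41, 46, 48, 107, 110, 122, 123, 151 → MAD = 48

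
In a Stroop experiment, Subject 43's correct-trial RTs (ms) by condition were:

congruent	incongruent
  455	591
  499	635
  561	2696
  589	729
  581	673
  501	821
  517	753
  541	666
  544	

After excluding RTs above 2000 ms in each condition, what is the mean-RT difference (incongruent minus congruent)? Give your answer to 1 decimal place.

incongruent: exclude 2696
M(congruent) = 4788/9 = 532.000
M(incongruent) = 4868/7 = 695.429
Difference = 695.429 − 532.000 = 163.429 ms

163.4 ms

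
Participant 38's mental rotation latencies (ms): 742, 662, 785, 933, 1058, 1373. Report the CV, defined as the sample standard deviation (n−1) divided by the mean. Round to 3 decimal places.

n = 6, Σ = 5553, M = 925.5000
Σ(x−M)² = 340713.500; s = √(340713.500/5) = 261.0416
CV = 261.0416 / 925.5000 = 0.28205

0.282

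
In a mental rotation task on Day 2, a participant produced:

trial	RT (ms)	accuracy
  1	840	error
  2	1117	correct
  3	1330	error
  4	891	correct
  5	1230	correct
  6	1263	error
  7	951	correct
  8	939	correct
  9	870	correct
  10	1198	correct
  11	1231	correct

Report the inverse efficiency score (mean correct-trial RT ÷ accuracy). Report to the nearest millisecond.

1448 ms

Correct trials (n=8): 1117, 891, 1230, 951, 939, 870, 1198, 1231
Mean correct RT = 8427/8 = 1053.3750 ms
Proportion correct = 8/11
IES = 1053.3750 / (8/11) = 1448.391 ms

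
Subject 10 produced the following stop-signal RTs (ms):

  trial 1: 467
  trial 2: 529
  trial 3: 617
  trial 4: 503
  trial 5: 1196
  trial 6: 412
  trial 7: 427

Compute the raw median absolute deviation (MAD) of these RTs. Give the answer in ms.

Sorted: 412, 427, 467, 503, 529, 617, 1196 → median = 503
|x − 503|: 36, 26, 114, 0, 693, 91, 76
Sorted deviations: 0, 26, 36, 76, 91, 114, 693 → MAD = 76

76 ms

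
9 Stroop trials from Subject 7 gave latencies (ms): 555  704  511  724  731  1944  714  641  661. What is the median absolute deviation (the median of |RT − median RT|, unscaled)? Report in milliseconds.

43 ms

Sorted: 511, 555, 641, 661, 704, 714, 724, 731, 1944 → median = 704
|x − 704|: 149, 0, 193, 20, 27, 1240, 10, 63, 43
Sorted deviations: 0, 10, 20, 27, 43, 63, 149, 193, 1240 → MAD = 43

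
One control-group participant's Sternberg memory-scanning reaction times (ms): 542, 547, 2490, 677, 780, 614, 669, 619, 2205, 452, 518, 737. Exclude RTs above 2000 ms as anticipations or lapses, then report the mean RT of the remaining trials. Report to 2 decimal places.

615.50 ms

Excluded: 2205, 2490
Retained (n=10): Σ = 6155
Mean = 6155/10 = 615.5000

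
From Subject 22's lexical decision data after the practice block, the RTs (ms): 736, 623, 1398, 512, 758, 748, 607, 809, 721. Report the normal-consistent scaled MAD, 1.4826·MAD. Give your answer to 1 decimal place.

108.2 ms

Sorted: 512, 607, 623, 721, 736, 748, 758, 809, 1398 → median = 736
|x − 736| sorted: 0, 12, 15, 22, 73, 113, 129, 224, 662 → MAD = 73
Robust SD ≈ 1.4826 × 73 = 108.230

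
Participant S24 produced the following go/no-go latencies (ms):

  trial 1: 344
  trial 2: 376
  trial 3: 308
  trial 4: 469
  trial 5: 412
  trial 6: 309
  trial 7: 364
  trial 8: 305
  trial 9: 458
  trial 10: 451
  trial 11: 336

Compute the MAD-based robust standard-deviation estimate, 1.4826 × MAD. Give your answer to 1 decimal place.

81.5 ms

Sorted: 305, 308, 309, 336, 344, 364, 376, 412, 451, 458, 469 → median = 364
|x − 364| sorted: 0, 12, 20, 28, 48, 55, 56, 59, 87, 94, 105 → MAD = 55
Robust SD ≈ 1.4826 × 55 = 81.543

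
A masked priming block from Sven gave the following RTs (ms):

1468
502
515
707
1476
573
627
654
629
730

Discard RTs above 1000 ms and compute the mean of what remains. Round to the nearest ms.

Excluded: 1468, 1476
Retained (n=8): Σ = 4937
Mean = 4937/8 = 617.1250

617 ms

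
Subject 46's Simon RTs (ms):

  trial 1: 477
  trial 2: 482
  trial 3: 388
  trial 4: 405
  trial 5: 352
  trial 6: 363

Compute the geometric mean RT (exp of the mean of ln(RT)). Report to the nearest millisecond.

408 ms

ln(RT): 6.1675, 6.1779, 5.9610, 6.0039, 5.8636, 5.8944
Mean ln(RT) = 36.0684/6 = 6.01140
Geometric mean = exp(6.01140) = 408.05 ms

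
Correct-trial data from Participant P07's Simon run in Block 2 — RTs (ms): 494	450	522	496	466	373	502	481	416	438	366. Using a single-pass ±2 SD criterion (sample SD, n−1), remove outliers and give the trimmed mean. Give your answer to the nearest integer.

n = 11, ΣRT = 5004, M = 454.909
Σ(x−M)² = 27176.91; s = √(27176.91/10) = 52.131
Cutoffs: 454.909 ± 2·52.131 → [350.6, 559.2]
No RTs fall outside the cutoffs; all 11 retained. Mean = 5004/11 = 454.909

455 ms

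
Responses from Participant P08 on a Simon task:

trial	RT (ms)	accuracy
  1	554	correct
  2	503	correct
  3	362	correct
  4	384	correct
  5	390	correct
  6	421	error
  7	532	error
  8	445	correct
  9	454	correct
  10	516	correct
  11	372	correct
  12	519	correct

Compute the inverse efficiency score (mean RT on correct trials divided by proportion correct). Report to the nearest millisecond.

540 ms

Correct trials (n=10): 554, 503, 362, 384, 390, 445, 454, 516, 372, 519
Mean correct RT = 4499/10 = 449.9000 ms
Proportion correct = 10/12
IES = 449.9000 / (10/12) = 539.880 ms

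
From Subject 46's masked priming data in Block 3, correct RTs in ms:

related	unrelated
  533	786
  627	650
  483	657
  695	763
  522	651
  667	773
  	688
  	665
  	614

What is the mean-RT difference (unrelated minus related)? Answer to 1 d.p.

M(related) = 3527/6 = 587.833
M(unrelated) = 6247/9 = 694.111
Difference = 694.111 − 587.833 = 106.278 ms

106.3 ms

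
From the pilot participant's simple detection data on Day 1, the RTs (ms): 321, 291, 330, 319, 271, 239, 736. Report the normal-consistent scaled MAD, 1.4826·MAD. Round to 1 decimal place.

Sorted: 239, 271, 291, 319, 321, 330, 736 → median = 319
|x − 319| sorted: 0, 2, 11, 28, 48, 80, 417 → MAD = 28
Robust SD ≈ 1.4826 × 28 = 41.513

41.5 ms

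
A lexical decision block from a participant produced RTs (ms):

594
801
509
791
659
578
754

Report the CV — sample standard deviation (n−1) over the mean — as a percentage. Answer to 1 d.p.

17.2%

n = 7, Σ = 4686, M = 669.4286
Σ(x−M)² = 79137.714; s = √(79137.714/6) = 114.8461
CV = 114.8461 / 669.4286 = 0.17156 = 17.156%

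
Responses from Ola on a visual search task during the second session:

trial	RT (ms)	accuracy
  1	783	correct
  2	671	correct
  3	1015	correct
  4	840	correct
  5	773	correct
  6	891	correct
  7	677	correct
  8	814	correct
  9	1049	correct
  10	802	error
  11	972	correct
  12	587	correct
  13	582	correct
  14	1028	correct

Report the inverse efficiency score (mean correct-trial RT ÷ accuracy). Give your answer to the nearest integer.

885 ms

Correct trials (n=13): 783, 671, 1015, 840, 773, 891, 677, 814, 1049, 972, 587, 582, 1028
Mean correct RT = 10682/13 = 821.6923 ms
Proportion correct = 13/14
IES = 821.6923 / (13/14) = 884.899 ms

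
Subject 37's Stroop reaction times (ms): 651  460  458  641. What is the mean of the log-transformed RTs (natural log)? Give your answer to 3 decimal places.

ln(RT): 6.4785, 6.1312, 6.1269, 6.4630
Σ ln(RT) = 25.1996
Mean = 25.1996/4 = 6.29991

6.300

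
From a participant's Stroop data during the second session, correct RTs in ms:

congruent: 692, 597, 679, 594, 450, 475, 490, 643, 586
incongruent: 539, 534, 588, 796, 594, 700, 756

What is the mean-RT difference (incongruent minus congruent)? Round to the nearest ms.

M(congruent) = 5206/9 = 578.444
M(incongruent) = 4507/7 = 643.857
Difference = 643.857 − 578.444 = 65.413 ms

65 ms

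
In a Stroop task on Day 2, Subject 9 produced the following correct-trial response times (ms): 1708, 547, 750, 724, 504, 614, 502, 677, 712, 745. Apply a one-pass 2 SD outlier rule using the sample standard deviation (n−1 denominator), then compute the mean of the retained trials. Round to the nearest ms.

n = 10, ΣRT = 7483, M = 748.300
Σ(x−M)² = 1106934.10; s = √(1106934.10/9) = 350.703
Cutoffs: 748.300 ± 2·350.703 → [46.9, 1449.7]
Outside: 1708 → excluded.
Retained (n=9): Σ = 5775, mean = 5775/9 = 641.667

642 ms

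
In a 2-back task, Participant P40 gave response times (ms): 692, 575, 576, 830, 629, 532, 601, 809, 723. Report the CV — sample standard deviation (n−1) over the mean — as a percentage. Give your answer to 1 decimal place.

16.1%

n = 9, Σ = 5967, M = 663.0000
Σ(x−M)² = 91120.000; s = √(91120.000/8) = 106.7239
CV = 106.7239 / 663.0000 = 0.16097 = 16.097%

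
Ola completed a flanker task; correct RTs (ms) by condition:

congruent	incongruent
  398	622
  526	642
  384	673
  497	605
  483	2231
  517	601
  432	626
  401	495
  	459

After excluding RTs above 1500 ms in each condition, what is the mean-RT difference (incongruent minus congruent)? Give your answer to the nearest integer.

136 ms

incongruent: exclude 2231
M(congruent) = 3638/8 = 454.750
M(incongruent) = 4723/8 = 590.375
Difference = 590.375 − 454.750 = 135.625 ms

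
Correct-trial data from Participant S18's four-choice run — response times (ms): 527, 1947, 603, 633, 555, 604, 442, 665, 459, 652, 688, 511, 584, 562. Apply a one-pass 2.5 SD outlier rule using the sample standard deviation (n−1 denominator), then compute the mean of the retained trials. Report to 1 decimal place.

n = 14, ΣRT = 9432, M = 673.714
Σ(x−M)² = 1815942.86; s = √(1815942.86/13) = 373.748
Cutoffs: 673.714 ± 2.5·373.748 → [-260.7, 1608.1]
Outside: 1947 → excluded.
Retained (n=13): Σ = 7485, mean = 7485/13 = 575.769

575.8 ms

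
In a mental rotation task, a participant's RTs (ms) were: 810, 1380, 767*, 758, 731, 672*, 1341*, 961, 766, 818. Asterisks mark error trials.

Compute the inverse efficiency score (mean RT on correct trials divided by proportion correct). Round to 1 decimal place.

Correct trials (n=7): 810, 1380, 758, 731, 961, 766, 818
Mean correct RT = 6224/7 = 889.1429 ms
Proportion correct = 7/10
IES = 889.1429 / (7/10) = 1270.204 ms

1270.2 ms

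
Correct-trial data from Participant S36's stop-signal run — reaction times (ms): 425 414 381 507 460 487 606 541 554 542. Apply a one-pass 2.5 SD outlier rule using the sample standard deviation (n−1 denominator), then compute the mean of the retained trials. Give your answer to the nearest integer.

492 ms

n = 10, ΣRT = 4917, M = 491.700
Σ(x−M)² = 45908.10; s = √(45908.10/9) = 71.421
Cutoffs: 491.700 ± 2.5·71.421 → [313.1, 670.3]
No RTs fall outside the cutoffs; all 10 retained. Mean = 4917/10 = 491.700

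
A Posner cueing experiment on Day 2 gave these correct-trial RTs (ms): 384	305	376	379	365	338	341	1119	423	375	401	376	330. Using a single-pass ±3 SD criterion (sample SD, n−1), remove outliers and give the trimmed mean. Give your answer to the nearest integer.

n = 13, ΣRT = 5512, M = 424.000
Σ(x−M)² = 534952.00; s = √(534952.00/12) = 211.138
Cutoffs: 424.000 ± 3·211.138 → [-209.4, 1057.4]
Outside: 1119 → excluded.
Retained (n=12): Σ = 4393, mean = 4393/12 = 366.083

366 ms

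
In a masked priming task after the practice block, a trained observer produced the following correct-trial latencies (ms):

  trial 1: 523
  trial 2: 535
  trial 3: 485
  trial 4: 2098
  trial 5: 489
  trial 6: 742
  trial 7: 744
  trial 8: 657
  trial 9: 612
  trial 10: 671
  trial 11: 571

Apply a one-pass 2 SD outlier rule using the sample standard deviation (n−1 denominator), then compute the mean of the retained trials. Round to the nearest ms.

603 ms

n = 11, ΣRT = 8127, M = 738.818
Σ(x−M)² = 2117903.64; s = √(2117903.64/10) = 460.207
Cutoffs: 738.818 ± 2·460.207 → [-181.6, 1659.2]
Outside: 2098 → excluded.
Retained (n=10): Σ = 6029, mean = 6029/10 = 602.900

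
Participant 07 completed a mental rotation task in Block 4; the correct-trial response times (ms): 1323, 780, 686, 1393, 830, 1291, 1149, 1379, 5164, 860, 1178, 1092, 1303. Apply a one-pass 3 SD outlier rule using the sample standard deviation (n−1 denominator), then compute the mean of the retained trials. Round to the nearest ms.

n = 13, ΣRT = 18428, M = 1417.538
Σ(x−M)² = 15909251.23; s = √(15909251.23/12) = 1151.421
Cutoffs: 1417.538 ± 3·1151.421 → [-2036.7, 4871.8]
Outside: 5164 → excluded.
Retained (n=12): Σ = 13264, mean = 13264/12 = 1105.333

1105 ms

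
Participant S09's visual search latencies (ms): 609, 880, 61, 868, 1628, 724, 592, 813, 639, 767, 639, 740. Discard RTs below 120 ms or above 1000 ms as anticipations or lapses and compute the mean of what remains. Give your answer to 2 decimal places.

Excluded: 61, 1628
Retained (n=10): Σ = 7271
Mean = 7271/10 = 727.1000

727.10 ms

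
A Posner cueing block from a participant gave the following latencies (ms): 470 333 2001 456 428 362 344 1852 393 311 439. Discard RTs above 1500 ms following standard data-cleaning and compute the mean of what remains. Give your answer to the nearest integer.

393 ms

Excluded: 1852, 2001
Retained (n=9): Σ = 3536
Mean = 3536/9 = 392.8889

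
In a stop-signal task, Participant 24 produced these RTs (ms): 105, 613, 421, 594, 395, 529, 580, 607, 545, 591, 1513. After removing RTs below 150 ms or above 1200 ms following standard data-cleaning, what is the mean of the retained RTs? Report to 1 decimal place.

541.7 ms

Excluded: 105, 1513
Retained (n=9): Σ = 4875
Mean = 4875/9 = 541.6667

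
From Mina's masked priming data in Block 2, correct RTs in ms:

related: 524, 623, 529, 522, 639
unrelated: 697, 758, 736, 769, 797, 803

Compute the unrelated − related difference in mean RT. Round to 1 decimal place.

M(related) = 2837/5 = 567.400
M(unrelated) = 4560/6 = 760.000
Difference = 760.000 − 567.400 = 192.600 ms

192.6 ms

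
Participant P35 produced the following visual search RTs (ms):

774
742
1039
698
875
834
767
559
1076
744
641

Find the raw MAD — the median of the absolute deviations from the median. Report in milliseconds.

Sorted: 559, 641, 698, 742, 744, 767, 774, 834, 875, 1039, 1076 → median = 767
|x − 767|: 7, 25, 272, 69, 108, 67, 0, 208, 309, 23, 126
Sorted deviations: 0, 7, 23, 25, 67, 69, 108, 126, 208, 272, 309 → MAD = 69

69 ms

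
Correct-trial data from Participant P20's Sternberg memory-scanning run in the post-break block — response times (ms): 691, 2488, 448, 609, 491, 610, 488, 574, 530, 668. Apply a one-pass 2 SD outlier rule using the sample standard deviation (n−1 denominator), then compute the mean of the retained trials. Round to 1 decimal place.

567.7 ms

n = 10, ΣRT = 7597, M = 759.700
Σ(x−M)² = 3375694.10; s = √(3375694.10/9) = 612.435
Cutoffs: 759.700 ± 2·612.435 → [-465.2, 1984.6]
Outside: 2488 → excluded.
Retained (n=9): Σ = 5109, mean = 5109/9 = 567.667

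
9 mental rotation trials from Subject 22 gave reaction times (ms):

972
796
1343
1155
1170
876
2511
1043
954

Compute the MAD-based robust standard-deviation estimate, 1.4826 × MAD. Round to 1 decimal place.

Sorted: 796, 876, 954, 972, 1043, 1155, 1170, 1343, 2511 → median = 1043
|x − 1043| sorted: 0, 71, 89, 112, 127, 167, 247, 300, 1468 → MAD = 127
Robust SD ≈ 1.4826 × 127 = 188.290

188.3 ms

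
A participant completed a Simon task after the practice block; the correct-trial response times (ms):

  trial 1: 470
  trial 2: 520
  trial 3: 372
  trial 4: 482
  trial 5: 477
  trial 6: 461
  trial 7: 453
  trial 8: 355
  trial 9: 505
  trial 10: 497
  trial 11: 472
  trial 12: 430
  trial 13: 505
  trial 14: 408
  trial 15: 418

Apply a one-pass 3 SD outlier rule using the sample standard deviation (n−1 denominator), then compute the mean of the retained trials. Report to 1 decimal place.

455.0 ms

n = 15, ΣRT = 6825, M = 455.000
Σ(x−M)² = 33848.00; s = √(33848.00/14) = 49.170
Cutoffs: 455.000 ± 3·49.170 → [307.5, 602.5]
No RTs fall outside the cutoffs; all 15 retained. Mean = 6825/15 = 455.000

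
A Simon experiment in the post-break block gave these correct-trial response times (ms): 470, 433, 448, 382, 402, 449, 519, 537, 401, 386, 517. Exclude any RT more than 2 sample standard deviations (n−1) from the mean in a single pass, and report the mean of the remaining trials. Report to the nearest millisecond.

449 ms

n = 11, ΣRT = 4944, M = 449.455
Σ(x−M)² = 30934.73; s = √(30934.73/10) = 55.619
Cutoffs: 449.455 ± 2·55.619 → [338.2, 560.7]
No RTs fall outside the cutoffs; all 11 retained. Mean = 4944/11 = 449.455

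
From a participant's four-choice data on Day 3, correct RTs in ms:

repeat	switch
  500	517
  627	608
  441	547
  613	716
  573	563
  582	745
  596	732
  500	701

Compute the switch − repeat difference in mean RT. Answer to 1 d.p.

M(repeat) = 4432/8 = 554.000
M(switch) = 5129/8 = 641.125
Difference = 641.125 − 554.000 = 87.125 ms

87.1 ms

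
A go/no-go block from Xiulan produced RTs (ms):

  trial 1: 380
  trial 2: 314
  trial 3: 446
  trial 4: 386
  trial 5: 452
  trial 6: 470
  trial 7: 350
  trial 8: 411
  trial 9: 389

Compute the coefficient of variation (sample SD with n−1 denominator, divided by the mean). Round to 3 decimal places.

n = 9, Σ = 3598, M = 399.7778
Σ(x−M)² = 20453.556; s = √(20453.556/8) = 50.5638
CV = 50.5638 / 399.7778 = 0.12648

0.126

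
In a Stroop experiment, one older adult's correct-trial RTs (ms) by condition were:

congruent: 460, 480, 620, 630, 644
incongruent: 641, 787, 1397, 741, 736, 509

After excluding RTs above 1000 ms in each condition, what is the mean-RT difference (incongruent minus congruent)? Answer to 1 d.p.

116.0 ms

incongruent: exclude 1397
M(congruent) = 2834/5 = 566.800
M(incongruent) = 3414/5 = 682.800
Difference = 682.800 − 566.800 = 116.000 ms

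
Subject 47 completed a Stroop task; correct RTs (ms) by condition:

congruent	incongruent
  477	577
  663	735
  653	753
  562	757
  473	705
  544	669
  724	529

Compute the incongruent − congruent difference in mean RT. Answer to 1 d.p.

89.9 ms

M(congruent) = 4096/7 = 585.143
M(incongruent) = 4725/7 = 675.000
Difference = 675.000 − 585.143 = 89.857 ms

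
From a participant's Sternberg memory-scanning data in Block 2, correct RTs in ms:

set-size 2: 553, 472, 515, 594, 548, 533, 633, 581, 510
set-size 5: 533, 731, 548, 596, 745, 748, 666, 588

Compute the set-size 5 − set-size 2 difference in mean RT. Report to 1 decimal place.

95.6 ms

M(set-size 2) = 4939/9 = 548.778
M(set-size 5) = 5155/8 = 644.375
Difference = 644.375 − 548.778 = 95.597 ms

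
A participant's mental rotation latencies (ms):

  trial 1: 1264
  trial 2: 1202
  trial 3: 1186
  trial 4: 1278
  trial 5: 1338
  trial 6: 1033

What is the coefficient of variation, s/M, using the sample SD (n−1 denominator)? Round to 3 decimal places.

n = 6, Σ = 7301, M = 1216.8333
Σ(x−M)² = 55612.833; s = √(55612.833/5) = 105.4636
CV = 105.4636 / 1216.8333 = 0.08667

0.087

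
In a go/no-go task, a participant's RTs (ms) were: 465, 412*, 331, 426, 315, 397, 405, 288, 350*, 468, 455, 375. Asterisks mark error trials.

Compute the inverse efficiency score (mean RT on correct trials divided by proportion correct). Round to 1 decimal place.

Correct trials (n=10): 465, 331, 426, 315, 397, 405, 288, 468, 455, 375
Mean correct RT = 3925/10 = 392.5000 ms
Proportion correct = 10/12
IES = 392.5000 / (10/12) = 471.000 ms

471.0 ms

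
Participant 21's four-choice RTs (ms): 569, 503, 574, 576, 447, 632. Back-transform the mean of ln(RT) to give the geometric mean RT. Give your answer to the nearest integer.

ln(RT): 6.3439, 6.2206, 6.3526, 6.3561, 6.1026, 6.4489
Mean ln(RT) = 37.8247/6 = 6.30411
Geometric mean = exp(6.30411) = 546.81 ms

547 ms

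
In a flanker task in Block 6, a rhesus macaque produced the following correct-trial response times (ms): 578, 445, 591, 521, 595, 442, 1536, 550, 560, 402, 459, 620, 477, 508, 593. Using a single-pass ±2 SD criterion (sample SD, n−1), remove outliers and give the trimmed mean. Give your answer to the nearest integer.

n = 15, ΣRT = 8877, M = 591.800
Σ(x−M)² = 1018134.40; s = √(1018134.40/14) = 269.674
Cutoffs: 591.800 ± 2·269.674 → [52.5, 1131.1]
Outside: 1536 → excluded.
Retained (n=14): Σ = 7341, mean = 7341/14 = 524.357

524 ms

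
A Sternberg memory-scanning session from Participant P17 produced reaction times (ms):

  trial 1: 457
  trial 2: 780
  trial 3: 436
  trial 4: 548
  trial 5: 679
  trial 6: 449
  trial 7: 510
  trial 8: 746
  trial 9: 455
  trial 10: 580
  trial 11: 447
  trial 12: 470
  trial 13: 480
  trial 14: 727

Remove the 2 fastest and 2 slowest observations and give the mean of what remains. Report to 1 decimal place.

Sorted: 436, 447, 449, 455, 457, 470, 480, 510, 548, 580, 679, 727, 746, 780
Drop lowest 2 (436, 447) and highest 2 (746, 780)
Remaining (n=10): Σ = 5355, mean = 5355/10 = 535.500

535.5 ms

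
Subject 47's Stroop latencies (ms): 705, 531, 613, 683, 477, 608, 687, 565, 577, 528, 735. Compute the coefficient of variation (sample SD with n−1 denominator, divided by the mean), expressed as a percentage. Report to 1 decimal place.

n = 11, Σ = 6709, M = 609.9091
Σ(x−M)² = 69688.909; s = √(69688.909/10) = 83.4799
CV = 83.4799 / 609.9091 = 0.13687 = 13.687%

13.7%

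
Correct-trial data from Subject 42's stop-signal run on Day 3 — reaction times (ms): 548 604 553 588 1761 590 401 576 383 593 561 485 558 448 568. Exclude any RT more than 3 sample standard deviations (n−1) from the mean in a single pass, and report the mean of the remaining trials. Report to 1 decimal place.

n = 15, ΣRT = 9217, M = 614.467
Σ(x−M)² = 1477907.73; s = √(1477907.73/14) = 324.907
Cutoffs: 614.467 ± 3·324.907 → [-360.3, 1589.2]
Outside: 1761 → excluded.
Retained (n=14): Σ = 7456, mean = 7456/14 = 532.571

532.6 ms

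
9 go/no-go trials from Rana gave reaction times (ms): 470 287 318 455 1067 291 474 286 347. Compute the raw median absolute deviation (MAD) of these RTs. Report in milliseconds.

Sorted: 286, 287, 291, 318, 347, 455, 470, 474, 1067 → median = 347
|x − 347|: 123, 60, 29, 108, 720, 56, 127, 61, 0
Sorted deviations: 0, 29, 56, 60, 61, 108, 123, 127, 720 → MAD = 61

61 ms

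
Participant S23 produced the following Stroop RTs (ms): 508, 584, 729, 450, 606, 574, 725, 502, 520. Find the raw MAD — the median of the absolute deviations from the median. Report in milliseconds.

Sorted: 450, 502, 508, 520, 574, 584, 606, 725, 729 → median = 574
|x − 574|: 66, 10, 155, 124, 32, 0, 151, 72, 54
Sorted deviations: 0, 10, 32, 54, 66, 72, 124, 151, 155 → MAD = 66

66 ms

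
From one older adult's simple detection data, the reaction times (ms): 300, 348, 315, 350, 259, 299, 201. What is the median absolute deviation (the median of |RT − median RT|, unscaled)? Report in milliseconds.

Sorted: 201, 259, 299, 300, 315, 348, 350 → median = 300
|x − 300|: 0, 48, 15, 50, 41, 1, 99
Sorted deviations: 0, 1, 15, 41, 48, 50, 99 → MAD = 41

41 ms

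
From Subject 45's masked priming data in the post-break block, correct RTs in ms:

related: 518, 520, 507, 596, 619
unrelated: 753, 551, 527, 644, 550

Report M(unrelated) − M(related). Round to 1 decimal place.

53.0 ms

M(related) = 2760/5 = 552.000
M(unrelated) = 3025/5 = 605.000
Difference = 605.000 − 552.000 = 53.000 ms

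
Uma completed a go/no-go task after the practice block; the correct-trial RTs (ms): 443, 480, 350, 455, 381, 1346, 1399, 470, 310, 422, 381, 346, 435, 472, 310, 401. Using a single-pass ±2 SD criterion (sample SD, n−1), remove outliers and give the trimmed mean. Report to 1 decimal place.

404.0 ms

n = 16, ΣRT = 8401, M = 525.062
Σ(x−M)² = 1688072.94; s = √(1688072.94/15) = 335.467
Cutoffs: 525.062 ± 2·335.467 → [-145.9, 1196.0]
Outside: 1346, 1399 → excluded.
Retained (n=14): Σ = 5656, mean = 5656/14 = 404.000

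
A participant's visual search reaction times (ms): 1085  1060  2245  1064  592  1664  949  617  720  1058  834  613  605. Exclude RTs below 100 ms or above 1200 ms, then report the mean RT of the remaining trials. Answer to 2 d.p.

Excluded: 1664, 2245
Retained (n=11): Σ = 9197
Mean = 9197/11 = 836.0909

836.09 ms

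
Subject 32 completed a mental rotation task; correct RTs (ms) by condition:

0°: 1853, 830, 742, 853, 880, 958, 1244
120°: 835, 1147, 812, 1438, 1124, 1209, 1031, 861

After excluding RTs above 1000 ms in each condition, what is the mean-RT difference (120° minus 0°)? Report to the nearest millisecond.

-17 ms

0°: exclude 1853, 1244
120°: exclude 1147, 1438, 1124, 1209, 1031
M(0°) = 4263/5 = 852.600
M(120°) = 2508/3 = 836.000
Difference = 836.000 − 852.600 = -16.600 ms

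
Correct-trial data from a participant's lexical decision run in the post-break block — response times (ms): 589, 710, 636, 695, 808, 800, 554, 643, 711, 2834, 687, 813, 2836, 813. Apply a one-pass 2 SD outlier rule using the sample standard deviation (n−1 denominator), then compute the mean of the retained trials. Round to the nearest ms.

n = 14, ΣRT = 14129, M = 1009.214
Σ(x−M)² = 7866462.36; s = √(7866462.36/13) = 777.890
Cutoffs: 1009.214 ± 2·777.890 → [-546.6, 2565.0]
Outside: 2834, 2836 → excluded.
Retained (n=12): Σ = 8459, mean = 8459/12 = 704.917

705 ms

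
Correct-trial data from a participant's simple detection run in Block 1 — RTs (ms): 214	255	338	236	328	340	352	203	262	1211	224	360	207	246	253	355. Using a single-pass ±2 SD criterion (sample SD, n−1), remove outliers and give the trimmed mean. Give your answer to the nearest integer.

n = 16, ΣRT = 5384, M = 336.500
Σ(x−M)² = 865682.00; s = √(865682.00/15) = 240.233
Cutoffs: 336.500 ± 2·240.233 → [-144.0, 817.0]
Outside: 1211 → excluded.
Retained (n=15): Σ = 4173, mean = 4173/15 = 278.200

278 ms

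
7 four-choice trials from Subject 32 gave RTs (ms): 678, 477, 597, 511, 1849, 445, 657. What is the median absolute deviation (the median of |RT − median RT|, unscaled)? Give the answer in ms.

Sorted: 445, 477, 511, 597, 657, 678, 1849 → median = 597
|x − 597|: 81, 120, 0, 86, 1252, 152, 60
Sorted deviations: 0, 60, 81, 86, 120, 152, 1252 → MAD = 86

86 ms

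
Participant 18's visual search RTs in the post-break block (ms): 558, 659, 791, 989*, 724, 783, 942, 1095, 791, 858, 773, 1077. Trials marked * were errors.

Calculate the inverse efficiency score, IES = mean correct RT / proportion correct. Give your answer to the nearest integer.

Correct trials (n=11): 558, 659, 791, 724, 783, 942, 1095, 791, 858, 773, 1077
Mean correct RT = 9051/11 = 822.8182 ms
Proportion correct = 11/12
IES = 822.8182 / (11/12) = 897.620 ms

898 ms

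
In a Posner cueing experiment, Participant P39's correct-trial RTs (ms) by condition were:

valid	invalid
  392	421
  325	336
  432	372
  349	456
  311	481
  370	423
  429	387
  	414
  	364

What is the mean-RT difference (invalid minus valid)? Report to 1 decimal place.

33.4 ms

M(valid) = 2608/7 = 372.571
M(invalid) = 3654/9 = 406.000
Difference = 406.000 − 372.571 = 33.429 ms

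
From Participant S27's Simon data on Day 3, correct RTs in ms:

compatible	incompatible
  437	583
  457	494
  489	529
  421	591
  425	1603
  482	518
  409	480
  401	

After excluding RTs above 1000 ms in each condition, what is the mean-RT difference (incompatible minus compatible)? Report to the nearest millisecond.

92 ms

incompatible: exclude 1603
M(compatible) = 3521/8 = 440.125
M(incompatible) = 3195/6 = 532.500
Difference = 532.500 − 440.125 = 92.375 ms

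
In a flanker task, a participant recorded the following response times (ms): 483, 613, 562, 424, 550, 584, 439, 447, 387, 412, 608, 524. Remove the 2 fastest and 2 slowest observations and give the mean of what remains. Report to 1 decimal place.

Sorted: 387, 412, 424, 439, 447, 483, 524, 550, 562, 584, 608, 613
Drop lowest 2 (387, 412) and highest 2 (608, 613)
Remaining (n=8): Σ = 4013, mean = 4013/8 = 501.625

501.6 ms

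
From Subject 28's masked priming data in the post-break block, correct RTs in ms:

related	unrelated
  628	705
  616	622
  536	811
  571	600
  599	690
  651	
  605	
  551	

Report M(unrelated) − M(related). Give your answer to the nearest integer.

M(related) = 4757/8 = 594.625
M(unrelated) = 3428/5 = 685.600
Difference = 685.600 − 594.625 = 90.975 ms

91 ms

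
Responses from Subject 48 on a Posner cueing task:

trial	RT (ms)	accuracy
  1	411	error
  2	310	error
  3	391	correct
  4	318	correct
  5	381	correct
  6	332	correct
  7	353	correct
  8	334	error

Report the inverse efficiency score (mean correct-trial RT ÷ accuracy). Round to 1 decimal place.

Correct trials (n=5): 391, 318, 381, 332, 353
Mean correct RT = 1775/5 = 355.0000 ms
Proportion correct = 5/8
IES = 355.0000 / (5/8) = 568.000 ms

568.0 ms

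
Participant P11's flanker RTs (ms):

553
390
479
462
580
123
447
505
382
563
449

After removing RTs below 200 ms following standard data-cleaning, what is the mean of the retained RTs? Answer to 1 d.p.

481.0 ms

Excluded: 123
Retained (n=10): Σ = 4810
Mean = 4810/10 = 481.0000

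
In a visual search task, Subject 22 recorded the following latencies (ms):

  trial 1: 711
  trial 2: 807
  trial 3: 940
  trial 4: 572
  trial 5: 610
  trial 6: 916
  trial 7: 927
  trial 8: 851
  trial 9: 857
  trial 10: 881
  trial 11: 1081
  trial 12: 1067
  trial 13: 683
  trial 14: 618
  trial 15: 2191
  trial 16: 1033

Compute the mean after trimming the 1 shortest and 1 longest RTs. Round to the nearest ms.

Sorted: 572, 610, 618, 683, 711, 807, 851, 857, 881, 916, 927, 940, 1033, 1067, 1081, 2191
Drop lowest 1 (572) and highest 1 (2191)
Remaining (n=14): Σ = 11982, mean = 11982/14 = 855.857

856 ms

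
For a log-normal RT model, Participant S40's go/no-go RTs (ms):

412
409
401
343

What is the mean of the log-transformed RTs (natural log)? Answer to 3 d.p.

5.967

ln(RT): 6.0210, 6.0137, 5.9940, 5.8377
Σ ln(RT) = 23.8664
Mean = 23.8664/4 = 5.96661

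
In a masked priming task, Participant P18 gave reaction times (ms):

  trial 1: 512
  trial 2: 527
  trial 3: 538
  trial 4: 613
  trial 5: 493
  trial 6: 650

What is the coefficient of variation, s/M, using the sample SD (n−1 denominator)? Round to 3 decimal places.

0.111

n = 6, Σ = 3333, M = 555.5000
Σ(x−M)² = 19153.500; s = √(19153.500/5) = 61.8926
CV = 61.8926 / 555.5000 = 0.11142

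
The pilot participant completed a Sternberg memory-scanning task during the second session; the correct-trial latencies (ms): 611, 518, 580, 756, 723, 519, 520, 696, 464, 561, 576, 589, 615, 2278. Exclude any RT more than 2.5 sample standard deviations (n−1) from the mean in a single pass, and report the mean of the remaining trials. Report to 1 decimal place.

594.5 ms

n = 14, ΣRT = 10006, M = 714.714
Σ(x−M)² = 2721278.86; s = √(2721278.86/13) = 457.525
Cutoffs: 714.714 ± 2.5·457.525 → [-429.1, 1858.5]
Outside: 2278 → excluded.
Retained (n=13): Σ = 7728, mean = 7728/13 = 594.462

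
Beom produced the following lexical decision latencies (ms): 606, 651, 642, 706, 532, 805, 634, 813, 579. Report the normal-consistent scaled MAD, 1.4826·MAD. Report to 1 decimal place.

93.4 ms

Sorted: 532, 579, 606, 634, 642, 651, 706, 805, 813 → median = 642
|x − 642| sorted: 0, 8, 9, 36, 63, 64, 110, 163, 171 → MAD = 63
Robust SD ≈ 1.4826 × 63 = 93.404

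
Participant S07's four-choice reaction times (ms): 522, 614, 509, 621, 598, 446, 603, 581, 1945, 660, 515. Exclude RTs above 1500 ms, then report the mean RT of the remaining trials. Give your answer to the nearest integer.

Excluded: 1945
Retained (n=10): Σ = 5669
Mean = 5669/10 = 566.9000

567 ms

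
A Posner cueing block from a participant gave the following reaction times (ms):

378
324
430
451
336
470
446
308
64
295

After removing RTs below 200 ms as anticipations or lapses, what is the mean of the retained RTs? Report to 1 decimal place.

382.0 ms

Excluded: 64
Retained (n=9): Σ = 3438
Mean = 3438/9 = 382.0000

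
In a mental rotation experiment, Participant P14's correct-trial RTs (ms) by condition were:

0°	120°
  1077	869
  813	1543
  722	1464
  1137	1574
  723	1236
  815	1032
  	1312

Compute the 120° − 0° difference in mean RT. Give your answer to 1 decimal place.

M(0°) = 5287/6 = 881.167
M(120°) = 9030/7 = 1290.000
Difference = 1290.000 − 881.167 = 408.833 ms

408.8 ms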